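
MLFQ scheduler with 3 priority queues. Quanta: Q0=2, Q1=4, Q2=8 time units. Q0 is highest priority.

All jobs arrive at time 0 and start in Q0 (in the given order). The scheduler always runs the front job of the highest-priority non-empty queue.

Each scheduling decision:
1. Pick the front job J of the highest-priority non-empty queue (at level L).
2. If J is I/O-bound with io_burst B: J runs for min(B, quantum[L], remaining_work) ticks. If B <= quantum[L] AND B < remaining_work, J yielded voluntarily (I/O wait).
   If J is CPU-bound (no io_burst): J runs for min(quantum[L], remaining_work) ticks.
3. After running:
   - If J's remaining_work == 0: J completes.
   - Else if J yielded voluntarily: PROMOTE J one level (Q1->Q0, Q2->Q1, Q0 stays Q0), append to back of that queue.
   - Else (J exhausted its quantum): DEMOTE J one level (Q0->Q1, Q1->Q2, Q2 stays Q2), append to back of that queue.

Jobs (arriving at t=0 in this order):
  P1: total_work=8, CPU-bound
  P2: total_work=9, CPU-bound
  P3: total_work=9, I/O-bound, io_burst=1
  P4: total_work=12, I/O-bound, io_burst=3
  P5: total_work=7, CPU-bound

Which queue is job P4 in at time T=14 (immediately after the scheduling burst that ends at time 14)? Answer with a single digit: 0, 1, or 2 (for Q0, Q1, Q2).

Answer: 1

Derivation:
t=0-2: P1@Q0 runs 2, rem=6, quantum used, demote→Q1. Q0=[P2,P3,P4,P5] Q1=[P1] Q2=[]
t=2-4: P2@Q0 runs 2, rem=7, quantum used, demote→Q1. Q0=[P3,P4,P5] Q1=[P1,P2] Q2=[]
t=4-5: P3@Q0 runs 1, rem=8, I/O yield, promote→Q0. Q0=[P4,P5,P3] Q1=[P1,P2] Q2=[]
t=5-7: P4@Q0 runs 2, rem=10, quantum used, demote→Q1. Q0=[P5,P3] Q1=[P1,P2,P4] Q2=[]
t=7-9: P5@Q0 runs 2, rem=5, quantum used, demote→Q1. Q0=[P3] Q1=[P1,P2,P4,P5] Q2=[]
t=9-10: P3@Q0 runs 1, rem=7, I/O yield, promote→Q0. Q0=[P3] Q1=[P1,P2,P4,P5] Q2=[]
t=10-11: P3@Q0 runs 1, rem=6, I/O yield, promote→Q0. Q0=[P3] Q1=[P1,P2,P4,P5] Q2=[]
t=11-12: P3@Q0 runs 1, rem=5, I/O yield, promote→Q0. Q0=[P3] Q1=[P1,P2,P4,P5] Q2=[]
t=12-13: P3@Q0 runs 1, rem=4, I/O yield, promote→Q0. Q0=[P3] Q1=[P1,P2,P4,P5] Q2=[]
t=13-14: P3@Q0 runs 1, rem=3, I/O yield, promote→Q0. Q0=[P3] Q1=[P1,P2,P4,P5] Q2=[]
t=14-15: P3@Q0 runs 1, rem=2, I/O yield, promote→Q0. Q0=[P3] Q1=[P1,P2,P4,P5] Q2=[]
t=15-16: P3@Q0 runs 1, rem=1, I/O yield, promote→Q0. Q0=[P3] Q1=[P1,P2,P4,P5] Q2=[]
t=16-17: P3@Q0 runs 1, rem=0, completes. Q0=[] Q1=[P1,P2,P4,P5] Q2=[]
t=17-21: P1@Q1 runs 4, rem=2, quantum used, demote→Q2. Q0=[] Q1=[P2,P4,P5] Q2=[P1]
t=21-25: P2@Q1 runs 4, rem=3, quantum used, demote→Q2. Q0=[] Q1=[P4,P5] Q2=[P1,P2]
t=25-28: P4@Q1 runs 3, rem=7, I/O yield, promote→Q0. Q0=[P4] Q1=[P5] Q2=[P1,P2]
t=28-30: P4@Q0 runs 2, rem=5, quantum used, demote→Q1. Q0=[] Q1=[P5,P4] Q2=[P1,P2]
t=30-34: P5@Q1 runs 4, rem=1, quantum used, demote→Q2. Q0=[] Q1=[P4] Q2=[P1,P2,P5]
t=34-37: P4@Q1 runs 3, rem=2, I/O yield, promote→Q0. Q0=[P4] Q1=[] Q2=[P1,P2,P5]
t=37-39: P4@Q0 runs 2, rem=0, completes. Q0=[] Q1=[] Q2=[P1,P2,P5]
t=39-41: P1@Q2 runs 2, rem=0, completes. Q0=[] Q1=[] Q2=[P2,P5]
t=41-44: P2@Q2 runs 3, rem=0, completes. Q0=[] Q1=[] Q2=[P5]
t=44-45: P5@Q2 runs 1, rem=0, completes. Q0=[] Q1=[] Q2=[]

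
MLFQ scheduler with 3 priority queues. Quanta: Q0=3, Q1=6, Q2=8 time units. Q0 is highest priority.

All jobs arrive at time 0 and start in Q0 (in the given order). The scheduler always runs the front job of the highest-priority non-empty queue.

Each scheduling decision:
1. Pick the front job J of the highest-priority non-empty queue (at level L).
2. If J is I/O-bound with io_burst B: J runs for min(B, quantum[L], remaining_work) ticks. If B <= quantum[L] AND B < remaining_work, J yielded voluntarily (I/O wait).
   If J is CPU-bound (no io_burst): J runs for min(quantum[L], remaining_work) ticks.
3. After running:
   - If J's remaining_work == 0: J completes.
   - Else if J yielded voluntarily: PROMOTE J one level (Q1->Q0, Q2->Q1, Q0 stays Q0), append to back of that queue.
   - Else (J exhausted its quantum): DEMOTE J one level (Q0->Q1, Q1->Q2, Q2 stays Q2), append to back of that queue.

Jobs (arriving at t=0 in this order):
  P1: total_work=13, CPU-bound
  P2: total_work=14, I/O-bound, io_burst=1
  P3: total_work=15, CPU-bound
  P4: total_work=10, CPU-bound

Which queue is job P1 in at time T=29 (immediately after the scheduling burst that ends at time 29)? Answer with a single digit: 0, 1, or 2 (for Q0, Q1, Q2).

t=0-3: P1@Q0 runs 3, rem=10, quantum used, demote→Q1. Q0=[P2,P3,P4] Q1=[P1] Q2=[]
t=3-4: P2@Q0 runs 1, rem=13, I/O yield, promote→Q0. Q0=[P3,P4,P2] Q1=[P1] Q2=[]
t=4-7: P3@Q0 runs 3, rem=12, quantum used, demote→Q1. Q0=[P4,P2] Q1=[P1,P3] Q2=[]
t=7-10: P4@Q0 runs 3, rem=7, quantum used, demote→Q1. Q0=[P2] Q1=[P1,P3,P4] Q2=[]
t=10-11: P2@Q0 runs 1, rem=12, I/O yield, promote→Q0. Q0=[P2] Q1=[P1,P3,P4] Q2=[]
t=11-12: P2@Q0 runs 1, rem=11, I/O yield, promote→Q0. Q0=[P2] Q1=[P1,P3,P4] Q2=[]
t=12-13: P2@Q0 runs 1, rem=10, I/O yield, promote→Q0. Q0=[P2] Q1=[P1,P3,P4] Q2=[]
t=13-14: P2@Q0 runs 1, rem=9, I/O yield, promote→Q0. Q0=[P2] Q1=[P1,P3,P4] Q2=[]
t=14-15: P2@Q0 runs 1, rem=8, I/O yield, promote→Q0. Q0=[P2] Q1=[P1,P3,P4] Q2=[]
t=15-16: P2@Q0 runs 1, rem=7, I/O yield, promote→Q0. Q0=[P2] Q1=[P1,P3,P4] Q2=[]
t=16-17: P2@Q0 runs 1, rem=6, I/O yield, promote→Q0. Q0=[P2] Q1=[P1,P3,P4] Q2=[]
t=17-18: P2@Q0 runs 1, rem=5, I/O yield, promote→Q0. Q0=[P2] Q1=[P1,P3,P4] Q2=[]
t=18-19: P2@Q0 runs 1, rem=4, I/O yield, promote→Q0. Q0=[P2] Q1=[P1,P3,P4] Q2=[]
t=19-20: P2@Q0 runs 1, rem=3, I/O yield, promote→Q0. Q0=[P2] Q1=[P1,P3,P4] Q2=[]
t=20-21: P2@Q0 runs 1, rem=2, I/O yield, promote→Q0. Q0=[P2] Q1=[P1,P3,P4] Q2=[]
t=21-22: P2@Q0 runs 1, rem=1, I/O yield, promote→Q0. Q0=[P2] Q1=[P1,P3,P4] Q2=[]
t=22-23: P2@Q0 runs 1, rem=0, completes. Q0=[] Q1=[P1,P3,P4] Q2=[]
t=23-29: P1@Q1 runs 6, rem=4, quantum used, demote→Q2. Q0=[] Q1=[P3,P4] Q2=[P1]
t=29-35: P3@Q1 runs 6, rem=6, quantum used, demote→Q2. Q0=[] Q1=[P4] Q2=[P1,P3]
t=35-41: P4@Q1 runs 6, rem=1, quantum used, demote→Q2. Q0=[] Q1=[] Q2=[P1,P3,P4]
t=41-45: P1@Q2 runs 4, rem=0, completes. Q0=[] Q1=[] Q2=[P3,P4]
t=45-51: P3@Q2 runs 6, rem=0, completes. Q0=[] Q1=[] Q2=[P4]
t=51-52: P4@Q2 runs 1, rem=0, completes. Q0=[] Q1=[] Q2=[]

Answer: 2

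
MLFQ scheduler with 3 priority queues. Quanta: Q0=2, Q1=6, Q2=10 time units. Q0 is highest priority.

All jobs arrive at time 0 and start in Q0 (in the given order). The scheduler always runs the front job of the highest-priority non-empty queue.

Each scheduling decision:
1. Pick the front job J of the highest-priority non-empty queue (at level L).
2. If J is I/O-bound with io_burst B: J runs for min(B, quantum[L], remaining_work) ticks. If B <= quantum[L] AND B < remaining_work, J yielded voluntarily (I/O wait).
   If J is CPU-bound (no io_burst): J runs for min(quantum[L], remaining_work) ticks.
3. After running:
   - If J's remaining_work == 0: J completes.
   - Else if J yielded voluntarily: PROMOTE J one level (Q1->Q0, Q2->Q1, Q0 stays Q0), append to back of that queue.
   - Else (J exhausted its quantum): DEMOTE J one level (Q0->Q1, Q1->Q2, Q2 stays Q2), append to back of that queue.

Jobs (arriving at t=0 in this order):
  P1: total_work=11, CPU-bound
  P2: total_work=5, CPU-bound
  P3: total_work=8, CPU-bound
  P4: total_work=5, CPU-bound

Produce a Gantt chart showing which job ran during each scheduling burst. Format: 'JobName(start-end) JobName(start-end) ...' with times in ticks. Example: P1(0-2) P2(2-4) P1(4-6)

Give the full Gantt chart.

Answer: P1(0-2) P2(2-4) P3(4-6) P4(6-8) P1(8-14) P2(14-17) P3(17-23) P4(23-26) P1(26-29)

Derivation:
t=0-2: P1@Q0 runs 2, rem=9, quantum used, demote→Q1. Q0=[P2,P3,P4] Q1=[P1] Q2=[]
t=2-4: P2@Q0 runs 2, rem=3, quantum used, demote→Q1. Q0=[P3,P4] Q1=[P1,P2] Q2=[]
t=4-6: P3@Q0 runs 2, rem=6, quantum used, demote→Q1. Q0=[P4] Q1=[P1,P2,P3] Q2=[]
t=6-8: P4@Q0 runs 2, rem=3, quantum used, demote→Q1. Q0=[] Q1=[P1,P2,P3,P4] Q2=[]
t=8-14: P1@Q1 runs 6, rem=3, quantum used, demote→Q2. Q0=[] Q1=[P2,P3,P4] Q2=[P1]
t=14-17: P2@Q1 runs 3, rem=0, completes. Q0=[] Q1=[P3,P4] Q2=[P1]
t=17-23: P3@Q1 runs 6, rem=0, completes. Q0=[] Q1=[P4] Q2=[P1]
t=23-26: P4@Q1 runs 3, rem=0, completes. Q0=[] Q1=[] Q2=[P1]
t=26-29: P1@Q2 runs 3, rem=0, completes. Q0=[] Q1=[] Q2=[]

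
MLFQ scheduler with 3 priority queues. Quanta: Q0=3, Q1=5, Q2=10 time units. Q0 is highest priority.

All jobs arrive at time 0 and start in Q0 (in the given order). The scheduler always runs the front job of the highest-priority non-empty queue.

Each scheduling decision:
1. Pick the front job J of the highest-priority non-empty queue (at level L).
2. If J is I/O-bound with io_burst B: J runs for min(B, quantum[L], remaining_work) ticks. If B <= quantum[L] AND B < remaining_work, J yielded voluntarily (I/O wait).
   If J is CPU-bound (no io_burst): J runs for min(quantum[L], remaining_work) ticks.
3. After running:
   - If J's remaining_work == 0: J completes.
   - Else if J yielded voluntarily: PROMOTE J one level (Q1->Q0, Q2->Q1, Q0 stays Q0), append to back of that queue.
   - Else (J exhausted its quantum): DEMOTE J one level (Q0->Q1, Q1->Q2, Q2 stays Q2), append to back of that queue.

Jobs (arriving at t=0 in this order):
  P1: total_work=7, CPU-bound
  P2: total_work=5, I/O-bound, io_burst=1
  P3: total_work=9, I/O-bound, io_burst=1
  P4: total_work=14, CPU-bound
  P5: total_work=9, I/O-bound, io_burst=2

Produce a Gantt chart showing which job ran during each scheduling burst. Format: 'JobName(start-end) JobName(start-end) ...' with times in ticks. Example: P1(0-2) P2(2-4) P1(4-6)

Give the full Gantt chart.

Answer: P1(0-3) P2(3-4) P3(4-5) P4(5-8) P5(8-10) P2(10-11) P3(11-12) P5(12-14) P2(14-15) P3(15-16) P5(16-18) P2(18-19) P3(19-20) P5(20-22) P2(22-23) P3(23-24) P5(24-25) P3(25-26) P3(26-27) P3(27-28) P3(28-29) P1(29-33) P4(33-38) P4(38-44)

Derivation:
t=0-3: P1@Q0 runs 3, rem=4, quantum used, demote→Q1. Q0=[P2,P3,P4,P5] Q1=[P1] Q2=[]
t=3-4: P2@Q0 runs 1, rem=4, I/O yield, promote→Q0. Q0=[P3,P4,P5,P2] Q1=[P1] Q2=[]
t=4-5: P3@Q0 runs 1, rem=8, I/O yield, promote→Q0. Q0=[P4,P5,P2,P3] Q1=[P1] Q2=[]
t=5-8: P4@Q0 runs 3, rem=11, quantum used, demote→Q1. Q0=[P5,P2,P3] Q1=[P1,P4] Q2=[]
t=8-10: P5@Q0 runs 2, rem=7, I/O yield, promote→Q0. Q0=[P2,P3,P5] Q1=[P1,P4] Q2=[]
t=10-11: P2@Q0 runs 1, rem=3, I/O yield, promote→Q0. Q0=[P3,P5,P2] Q1=[P1,P4] Q2=[]
t=11-12: P3@Q0 runs 1, rem=7, I/O yield, promote→Q0. Q0=[P5,P2,P3] Q1=[P1,P4] Q2=[]
t=12-14: P5@Q0 runs 2, rem=5, I/O yield, promote→Q0. Q0=[P2,P3,P5] Q1=[P1,P4] Q2=[]
t=14-15: P2@Q0 runs 1, rem=2, I/O yield, promote→Q0. Q0=[P3,P5,P2] Q1=[P1,P4] Q2=[]
t=15-16: P3@Q0 runs 1, rem=6, I/O yield, promote→Q0. Q0=[P5,P2,P3] Q1=[P1,P4] Q2=[]
t=16-18: P5@Q0 runs 2, rem=3, I/O yield, promote→Q0. Q0=[P2,P3,P5] Q1=[P1,P4] Q2=[]
t=18-19: P2@Q0 runs 1, rem=1, I/O yield, promote→Q0. Q0=[P3,P5,P2] Q1=[P1,P4] Q2=[]
t=19-20: P3@Q0 runs 1, rem=5, I/O yield, promote→Q0. Q0=[P5,P2,P3] Q1=[P1,P4] Q2=[]
t=20-22: P5@Q0 runs 2, rem=1, I/O yield, promote→Q0. Q0=[P2,P3,P5] Q1=[P1,P4] Q2=[]
t=22-23: P2@Q0 runs 1, rem=0, completes. Q0=[P3,P5] Q1=[P1,P4] Q2=[]
t=23-24: P3@Q0 runs 1, rem=4, I/O yield, promote→Q0. Q0=[P5,P3] Q1=[P1,P4] Q2=[]
t=24-25: P5@Q0 runs 1, rem=0, completes. Q0=[P3] Q1=[P1,P4] Q2=[]
t=25-26: P3@Q0 runs 1, rem=3, I/O yield, promote→Q0. Q0=[P3] Q1=[P1,P4] Q2=[]
t=26-27: P3@Q0 runs 1, rem=2, I/O yield, promote→Q0. Q0=[P3] Q1=[P1,P4] Q2=[]
t=27-28: P3@Q0 runs 1, rem=1, I/O yield, promote→Q0. Q0=[P3] Q1=[P1,P4] Q2=[]
t=28-29: P3@Q0 runs 1, rem=0, completes. Q0=[] Q1=[P1,P4] Q2=[]
t=29-33: P1@Q1 runs 4, rem=0, completes. Q0=[] Q1=[P4] Q2=[]
t=33-38: P4@Q1 runs 5, rem=6, quantum used, demote→Q2. Q0=[] Q1=[] Q2=[P4]
t=38-44: P4@Q2 runs 6, rem=0, completes. Q0=[] Q1=[] Q2=[]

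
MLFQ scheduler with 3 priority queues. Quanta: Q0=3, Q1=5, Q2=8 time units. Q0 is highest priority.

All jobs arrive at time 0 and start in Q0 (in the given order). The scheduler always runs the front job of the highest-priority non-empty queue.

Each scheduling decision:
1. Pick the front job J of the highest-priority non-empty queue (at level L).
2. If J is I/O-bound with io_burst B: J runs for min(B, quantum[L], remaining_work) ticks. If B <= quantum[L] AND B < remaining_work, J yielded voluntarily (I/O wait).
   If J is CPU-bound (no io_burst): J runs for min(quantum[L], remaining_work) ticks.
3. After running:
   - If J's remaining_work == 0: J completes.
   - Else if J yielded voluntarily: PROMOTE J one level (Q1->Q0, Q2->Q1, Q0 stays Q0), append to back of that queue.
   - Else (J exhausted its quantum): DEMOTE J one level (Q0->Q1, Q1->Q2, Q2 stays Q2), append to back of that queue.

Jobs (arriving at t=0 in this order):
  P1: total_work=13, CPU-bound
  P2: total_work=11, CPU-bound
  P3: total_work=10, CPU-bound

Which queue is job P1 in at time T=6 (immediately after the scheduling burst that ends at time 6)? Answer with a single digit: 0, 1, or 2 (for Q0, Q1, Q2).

t=0-3: P1@Q0 runs 3, rem=10, quantum used, demote→Q1. Q0=[P2,P3] Q1=[P1] Q2=[]
t=3-6: P2@Q0 runs 3, rem=8, quantum used, demote→Q1. Q0=[P3] Q1=[P1,P2] Q2=[]
t=6-9: P3@Q0 runs 3, rem=7, quantum used, demote→Q1. Q0=[] Q1=[P1,P2,P3] Q2=[]
t=9-14: P1@Q1 runs 5, rem=5, quantum used, demote→Q2. Q0=[] Q1=[P2,P3] Q2=[P1]
t=14-19: P2@Q1 runs 5, rem=3, quantum used, demote→Q2. Q0=[] Q1=[P3] Q2=[P1,P2]
t=19-24: P3@Q1 runs 5, rem=2, quantum used, demote→Q2. Q0=[] Q1=[] Q2=[P1,P2,P3]
t=24-29: P1@Q2 runs 5, rem=0, completes. Q0=[] Q1=[] Q2=[P2,P3]
t=29-32: P2@Q2 runs 3, rem=0, completes. Q0=[] Q1=[] Q2=[P3]
t=32-34: P3@Q2 runs 2, rem=0, completes. Q0=[] Q1=[] Q2=[]

Answer: 1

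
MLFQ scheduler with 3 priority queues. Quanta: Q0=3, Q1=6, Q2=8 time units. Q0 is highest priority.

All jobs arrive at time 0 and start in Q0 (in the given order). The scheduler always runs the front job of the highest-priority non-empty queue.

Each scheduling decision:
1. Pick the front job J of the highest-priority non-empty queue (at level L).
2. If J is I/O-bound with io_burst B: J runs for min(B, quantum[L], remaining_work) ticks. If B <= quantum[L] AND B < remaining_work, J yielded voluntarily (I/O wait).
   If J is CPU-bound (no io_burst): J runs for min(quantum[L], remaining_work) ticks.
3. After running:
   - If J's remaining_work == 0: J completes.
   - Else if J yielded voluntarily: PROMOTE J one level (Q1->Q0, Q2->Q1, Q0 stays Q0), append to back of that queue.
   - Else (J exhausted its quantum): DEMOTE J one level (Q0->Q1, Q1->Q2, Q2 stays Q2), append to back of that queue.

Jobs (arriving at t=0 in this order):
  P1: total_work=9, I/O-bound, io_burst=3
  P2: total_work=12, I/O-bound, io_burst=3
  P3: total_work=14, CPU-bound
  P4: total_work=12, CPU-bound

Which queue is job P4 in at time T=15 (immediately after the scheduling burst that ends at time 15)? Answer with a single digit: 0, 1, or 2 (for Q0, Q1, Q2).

t=0-3: P1@Q0 runs 3, rem=6, I/O yield, promote→Q0. Q0=[P2,P3,P4,P1] Q1=[] Q2=[]
t=3-6: P2@Q0 runs 3, rem=9, I/O yield, promote→Q0. Q0=[P3,P4,P1,P2] Q1=[] Q2=[]
t=6-9: P3@Q0 runs 3, rem=11, quantum used, demote→Q1. Q0=[P4,P1,P2] Q1=[P3] Q2=[]
t=9-12: P4@Q0 runs 3, rem=9, quantum used, demote→Q1. Q0=[P1,P2] Q1=[P3,P4] Q2=[]
t=12-15: P1@Q0 runs 3, rem=3, I/O yield, promote→Q0. Q0=[P2,P1] Q1=[P3,P4] Q2=[]
t=15-18: P2@Q0 runs 3, rem=6, I/O yield, promote→Q0. Q0=[P1,P2] Q1=[P3,P4] Q2=[]
t=18-21: P1@Q0 runs 3, rem=0, completes. Q0=[P2] Q1=[P3,P4] Q2=[]
t=21-24: P2@Q0 runs 3, rem=3, I/O yield, promote→Q0. Q0=[P2] Q1=[P3,P4] Q2=[]
t=24-27: P2@Q0 runs 3, rem=0, completes. Q0=[] Q1=[P3,P4] Q2=[]
t=27-33: P3@Q1 runs 6, rem=5, quantum used, demote→Q2. Q0=[] Q1=[P4] Q2=[P3]
t=33-39: P4@Q1 runs 6, rem=3, quantum used, demote→Q2. Q0=[] Q1=[] Q2=[P3,P4]
t=39-44: P3@Q2 runs 5, rem=0, completes. Q0=[] Q1=[] Q2=[P4]
t=44-47: P4@Q2 runs 3, rem=0, completes. Q0=[] Q1=[] Q2=[]

Answer: 1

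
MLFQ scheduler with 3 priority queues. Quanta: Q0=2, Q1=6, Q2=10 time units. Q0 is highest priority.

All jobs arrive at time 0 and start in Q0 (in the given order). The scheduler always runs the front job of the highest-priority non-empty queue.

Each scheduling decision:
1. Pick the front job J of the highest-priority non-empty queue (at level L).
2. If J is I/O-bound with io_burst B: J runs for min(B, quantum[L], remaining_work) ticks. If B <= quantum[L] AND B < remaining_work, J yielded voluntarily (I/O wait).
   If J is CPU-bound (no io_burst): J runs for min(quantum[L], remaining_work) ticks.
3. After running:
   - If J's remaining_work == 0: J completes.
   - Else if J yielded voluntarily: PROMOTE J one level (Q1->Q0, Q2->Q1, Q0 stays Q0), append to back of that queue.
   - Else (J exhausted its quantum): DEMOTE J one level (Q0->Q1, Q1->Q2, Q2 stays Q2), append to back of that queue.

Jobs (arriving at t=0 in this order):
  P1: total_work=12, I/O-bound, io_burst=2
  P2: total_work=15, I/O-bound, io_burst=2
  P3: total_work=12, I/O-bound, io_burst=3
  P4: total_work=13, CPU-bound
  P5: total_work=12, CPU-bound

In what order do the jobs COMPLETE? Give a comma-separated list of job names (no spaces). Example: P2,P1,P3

t=0-2: P1@Q0 runs 2, rem=10, I/O yield, promote→Q0. Q0=[P2,P3,P4,P5,P1] Q1=[] Q2=[]
t=2-4: P2@Q0 runs 2, rem=13, I/O yield, promote→Q0. Q0=[P3,P4,P5,P1,P2] Q1=[] Q2=[]
t=4-6: P3@Q0 runs 2, rem=10, quantum used, demote→Q1. Q0=[P4,P5,P1,P2] Q1=[P3] Q2=[]
t=6-8: P4@Q0 runs 2, rem=11, quantum used, demote→Q1. Q0=[P5,P1,P2] Q1=[P3,P4] Q2=[]
t=8-10: P5@Q0 runs 2, rem=10, quantum used, demote→Q1. Q0=[P1,P2] Q1=[P3,P4,P5] Q2=[]
t=10-12: P1@Q0 runs 2, rem=8, I/O yield, promote→Q0. Q0=[P2,P1] Q1=[P3,P4,P5] Q2=[]
t=12-14: P2@Q0 runs 2, rem=11, I/O yield, promote→Q0. Q0=[P1,P2] Q1=[P3,P4,P5] Q2=[]
t=14-16: P1@Q0 runs 2, rem=6, I/O yield, promote→Q0. Q0=[P2,P1] Q1=[P3,P4,P5] Q2=[]
t=16-18: P2@Q0 runs 2, rem=9, I/O yield, promote→Q0. Q0=[P1,P2] Q1=[P3,P4,P5] Q2=[]
t=18-20: P1@Q0 runs 2, rem=4, I/O yield, promote→Q0. Q0=[P2,P1] Q1=[P3,P4,P5] Q2=[]
t=20-22: P2@Q0 runs 2, rem=7, I/O yield, promote→Q0. Q0=[P1,P2] Q1=[P3,P4,P5] Q2=[]
t=22-24: P1@Q0 runs 2, rem=2, I/O yield, promote→Q0. Q0=[P2,P1] Q1=[P3,P4,P5] Q2=[]
t=24-26: P2@Q0 runs 2, rem=5, I/O yield, promote→Q0. Q0=[P1,P2] Q1=[P3,P4,P5] Q2=[]
t=26-28: P1@Q0 runs 2, rem=0, completes. Q0=[P2] Q1=[P3,P4,P5] Q2=[]
t=28-30: P2@Q0 runs 2, rem=3, I/O yield, promote→Q0. Q0=[P2] Q1=[P3,P4,P5] Q2=[]
t=30-32: P2@Q0 runs 2, rem=1, I/O yield, promote→Q0. Q0=[P2] Q1=[P3,P4,P5] Q2=[]
t=32-33: P2@Q0 runs 1, rem=0, completes. Q0=[] Q1=[P3,P4,P5] Q2=[]
t=33-36: P3@Q1 runs 3, rem=7, I/O yield, promote→Q0. Q0=[P3] Q1=[P4,P5] Q2=[]
t=36-38: P3@Q0 runs 2, rem=5, quantum used, demote→Q1. Q0=[] Q1=[P4,P5,P3] Q2=[]
t=38-44: P4@Q1 runs 6, rem=5, quantum used, demote→Q2. Q0=[] Q1=[P5,P3] Q2=[P4]
t=44-50: P5@Q1 runs 6, rem=4, quantum used, demote→Q2. Q0=[] Q1=[P3] Q2=[P4,P5]
t=50-53: P3@Q1 runs 3, rem=2, I/O yield, promote→Q0. Q0=[P3] Q1=[] Q2=[P4,P5]
t=53-55: P3@Q0 runs 2, rem=0, completes. Q0=[] Q1=[] Q2=[P4,P5]
t=55-60: P4@Q2 runs 5, rem=0, completes. Q0=[] Q1=[] Q2=[P5]
t=60-64: P5@Q2 runs 4, rem=0, completes. Q0=[] Q1=[] Q2=[]

Answer: P1,P2,P3,P4,P5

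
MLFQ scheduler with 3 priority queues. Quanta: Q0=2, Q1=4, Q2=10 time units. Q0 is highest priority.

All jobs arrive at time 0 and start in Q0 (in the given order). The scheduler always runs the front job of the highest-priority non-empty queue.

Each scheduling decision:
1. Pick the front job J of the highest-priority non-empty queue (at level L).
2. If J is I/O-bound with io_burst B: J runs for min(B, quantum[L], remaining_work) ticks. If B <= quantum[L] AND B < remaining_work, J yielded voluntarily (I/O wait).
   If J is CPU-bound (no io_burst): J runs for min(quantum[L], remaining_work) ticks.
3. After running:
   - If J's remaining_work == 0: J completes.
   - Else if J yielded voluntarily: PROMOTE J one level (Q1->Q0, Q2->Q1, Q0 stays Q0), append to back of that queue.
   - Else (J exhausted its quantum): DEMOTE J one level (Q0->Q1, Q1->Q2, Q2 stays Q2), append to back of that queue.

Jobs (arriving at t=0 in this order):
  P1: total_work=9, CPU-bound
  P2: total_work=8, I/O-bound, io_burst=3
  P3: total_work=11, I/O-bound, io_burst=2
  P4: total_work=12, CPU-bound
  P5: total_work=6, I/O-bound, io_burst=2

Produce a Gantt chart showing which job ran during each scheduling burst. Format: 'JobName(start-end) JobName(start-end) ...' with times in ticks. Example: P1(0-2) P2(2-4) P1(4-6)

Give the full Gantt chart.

Answer: P1(0-2) P2(2-4) P3(4-6) P4(6-8) P5(8-10) P3(10-12) P5(12-14) P3(14-16) P5(16-18) P3(18-20) P3(20-22) P3(22-23) P1(23-27) P2(27-30) P2(30-32) P4(32-36) P2(36-37) P1(37-40) P4(40-46)

Derivation:
t=0-2: P1@Q0 runs 2, rem=7, quantum used, demote→Q1. Q0=[P2,P3,P4,P5] Q1=[P1] Q2=[]
t=2-4: P2@Q0 runs 2, rem=6, quantum used, demote→Q1. Q0=[P3,P4,P5] Q1=[P1,P2] Q2=[]
t=4-6: P3@Q0 runs 2, rem=9, I/O yield, promote→Q0. Q0=[P4,P5,P3] Q1=[P1,P2] Q2=[]
t=6-8: P4@Q0 runs 2, rem=10, quantum used, demote→Q1. Q0=[P5,P3] Q1=[P1,P2,P4] Q2=[]
t=8-10: P5@Q0 runs 2, rem=4, I/O yield, promote→Q0. Q0=[P3,P5] Q1=[P1,P2,P4] Q2=[]
t=10-12: P3@Q0 runs 2, rem=7, I/O yield, promote→Q0. Q0=[P5,P3] Q1=[P1,P2,P4] Q2=[]
t=12-14: P5@Q0 runs 2, rem=2, I/O yield, promote→Q0. Q0=[P3,P5] Q1=[P1,P2,P4] Q2=[]
t=14-16: P3@Q0 runs 2, rem=5, I/O yield, promote→Q0. Q0=[P5,P3] Q1=[P1,P2,P4] Q2=[]
t=16-18: P5@Q0 runs 2, rem=0, completes. Q0=[P3] Q1=[P1,P2,P4] Q2=[]
t=18-20: P3@Q0 runs 2, rem=3, I/O yield, promote→Q0. Q0=[P3] Q1=[P1,P2,P4] Q2=[]
t=20-22: P3@Q0 runs 2, rem=1, I/O yield, promote→Q0. Q0=[P3] Q1=[P1,P2,P4] Q2=[]
t=22-23: P3@Q0 runs 1, rem=0, completes. Q0=[] Q1=[P1,P2,P4] Q2=[]
t=23-27: P1@Q1 runs 4, rem=3, quantum used, demote→Q2. Q0=[] Q1=[P2,P4] Q2=[P1]
t=27-30: P2@Q1 runs 3, rem=3, I/O yield, promote→Q0. Q0=[P2] Q1=[P4] Q2=[P1]
t=30-32: P2@Q0 runs 2, rem=1, quantum used, demote→Q1. Q0=[] Q1=[P4,P2] Q2=[P1]
t=32-36: P4@Q1 runs 4, rem=6, quantum used, demote→Q2. Q0=[] Q1=[P2] Q2=[P1,P4]
t=36-37: P2@Q1 runs 1, rem=0, completes. Q0=[] Q1=[] Q2=[P1,P4]
t=37-40: P1@Q2 runs 3, rem=0, completes. Q0=[] Q1=[] Q2=[P4]
t=40-46: P4@Q2 runs 6, rem=0, completes. Q0=[] Q1=[] Q2=[]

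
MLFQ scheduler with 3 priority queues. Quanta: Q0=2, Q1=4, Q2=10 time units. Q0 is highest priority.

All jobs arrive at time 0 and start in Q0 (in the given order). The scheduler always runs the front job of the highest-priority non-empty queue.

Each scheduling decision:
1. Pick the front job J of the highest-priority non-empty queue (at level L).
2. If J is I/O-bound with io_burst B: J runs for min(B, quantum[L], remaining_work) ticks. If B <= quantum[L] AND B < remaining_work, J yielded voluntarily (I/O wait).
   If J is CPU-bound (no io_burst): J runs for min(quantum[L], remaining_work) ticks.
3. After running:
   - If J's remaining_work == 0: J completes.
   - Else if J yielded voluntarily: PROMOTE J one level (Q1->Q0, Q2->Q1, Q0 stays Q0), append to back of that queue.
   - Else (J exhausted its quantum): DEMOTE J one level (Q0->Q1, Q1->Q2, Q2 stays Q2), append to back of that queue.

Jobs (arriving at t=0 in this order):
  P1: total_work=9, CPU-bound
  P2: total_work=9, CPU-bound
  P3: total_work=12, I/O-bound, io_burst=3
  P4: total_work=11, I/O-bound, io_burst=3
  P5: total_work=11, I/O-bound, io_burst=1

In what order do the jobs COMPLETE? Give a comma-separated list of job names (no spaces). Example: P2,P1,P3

t=0-2: P1@Q0 runs 2, rem=7, quantum used, demote→Q1. Q0=[P2,P3,P4,P5] Q1=[P1] Q2=[]
t=2-4: P2@Q0 runs 2, rem=7, quantum used, demote→Q1. Q0=[P3,P4,P5] Q1=[P1,P2] Q2=[]
t=4-6: P3@Q0 runs 2, rem=10, quantum used, demote→Q1. Q0=[P4,P5] Q1=[P1,P2,P3] Q2=[]
t=6-8: P4@Q0 runs 2, rem=9, quantum used, demote→Q1. Q0=[P5] Q1=[P1,P2,P3,P4] Q2=[]
t=8-9: P5@Q0 runs 1, rem=10, I/O yield, promote→Q0. Q0=[P5] Q1=[P1,P2,P3,P4] Q2=[]
t=9-10: P5@Q0 runs 1, rem=9, I/O yield, promote→Q0. Q0=[P5] Q1=[P1,P2,P3,P4] Q2=[]
t=10-11: P5@Q0 runs 1, rem=8, I/O yield, promote→Q0. Q0=[P5] Q1=[P1,P2,P3,P4] Q2=[]
t=11-12: P5@Q0 runs 1, rem=7, I/O yield, promote→Q0. Q0=[P5] Q1=[P1,P2,P3,P4] Q2=[]
t=12-13: P5@Q0 runs 1, rem=6, I/O yield, promote→Q0. Q0=[P5] Q1=[P1,P2,P3,P4] Q2=[]
t=13-14: P5@Q0 runs 1, rem=5, I/O yield, promote→Q0. Q0=[P5] Q1=[P1,P2,P3,P4] Q2=[]
t=14-15: P5@Q0 runs 1, rem=4, I/O yield, promote→Q0. Q0=[P5] Q1=[P1,P2,P3,P4] Q2=[]
t=15-16: P5@Q0 runs 1, rem=3, I/O yield, promote→Q0. Q0=[P5] Q1=[P1,P2,P3,P4] Q2=[]
t=16-17: P5@Q0 runs 1, rem=2, I/O yield, promote→Q0. Q0=[P5] Q1=[P1,P2,P3,P4] Q2=[]
t=17-18: P5@Q0 runs 1, rem=1, I/O yield, promote→Q0. Q0=[P5] Q1=[P1,P2,P3,P4] Q2=[]
t=18-19: P5@Q0 runs 1, rem=0, completes. Q0=[] Q1=[P1,P2,P3,P4] Q2=[]
t=19-23: P1@Q1 runs 4, rem=3, quantum used, demote→Q2. Q0=[] Q1=[P2,P3,P4] Q2=[P1]
t=23-27: P2@Q1 runs 4, rem=3, quantum used, demote→Q2. Q0=[] Q1=[P3,P4] Q2=[P1,P2]
t=27-30: P3@Q1 runs 3, rem=7, I/O yield, promote→Q0. Q0=[P3] Q1=[P4] Q2=[P1,P2]
t=30-32: P3@Q0 runs 2, rem=5, quantum used, demote→Q1. Q0=[] Q1=[P4,P3] Q2=[P1,P2]
t=32-35: P4@Q1 runs 3, rem=6, I/O yield, promote→Q0. Q0=[P4] Q1=[P3] Q2=[P1,P2]
t=35-37: P4@Q0 runs 2, rem=4, quantum used, demote→Q1. Q0=[] Q1=[P3,P4] Q2=[P1,P2]
t=37-40: P3@Q1 runs 3, rem=2, I/O yield, promote→Q0. Q0=[P3] Q1=[P4] Q2=[P1,P2]
t=40-42: P3@Q0 runs 2, rem=0, completes. Q0=[] Q1=[P4] Q2=[P1,P2]
t=42-45: P4@Q1 runs 3, rem=1, I/O yield, promote→Q0. Q0=[P4] Q1=[] Q2=[P1,P2]
t=45-46: P4@Q0 runs 1, rem=0, completes. Q0=[] Q1=[] Q2=[P1,P2]
t=46-49: P1@Q2 runs 3, rem=0, completes. Q0=[] Q1=[] Q2=[P2]
t=49-52: P2@Q2 runs 3, rem=0, completes. Q0=[] Q1=[] Q2=[]

Answer: P5,P3,P4,P1,P2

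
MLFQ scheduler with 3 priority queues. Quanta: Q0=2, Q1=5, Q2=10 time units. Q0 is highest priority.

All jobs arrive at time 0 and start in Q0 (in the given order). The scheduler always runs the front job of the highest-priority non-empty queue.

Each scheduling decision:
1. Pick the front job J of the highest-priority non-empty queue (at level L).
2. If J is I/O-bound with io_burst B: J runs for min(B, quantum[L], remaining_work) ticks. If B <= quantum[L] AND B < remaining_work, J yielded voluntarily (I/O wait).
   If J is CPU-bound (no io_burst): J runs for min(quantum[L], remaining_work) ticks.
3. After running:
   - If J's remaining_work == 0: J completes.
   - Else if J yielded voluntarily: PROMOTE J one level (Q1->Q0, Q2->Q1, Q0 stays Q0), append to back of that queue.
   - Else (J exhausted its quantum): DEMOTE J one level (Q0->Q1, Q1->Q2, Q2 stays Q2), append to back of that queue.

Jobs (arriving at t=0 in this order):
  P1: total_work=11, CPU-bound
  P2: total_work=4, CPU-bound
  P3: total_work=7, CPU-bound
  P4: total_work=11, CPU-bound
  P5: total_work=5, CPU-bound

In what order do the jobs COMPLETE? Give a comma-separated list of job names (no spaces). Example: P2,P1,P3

t=0-2: P1@Q0 runs 2, rem=9, quantum used, demote→Q1. Q0=[P2,P3,P4,P5] Q1=[P1] Q2=[]
t=2-4: P2@Q0 runs 2, rem=2, quantum used, demote→Q1. Q0=[P3,P4,P5] Q1=[P1,P2] Q2=[]
t=4-6: P3@Q0 runs 2, rem=5, quantum used, demote→Q1. Q0=[P4,P5] Q1=[P1,P2,P3] Q2=[]
t=6-8: P4@Q0 runs 2, rem=9, quantum used, demote→Q1. Q0=[P5] Q1=[P1,P2,P3,P4] Q2=[]
t=8-10: P5@Q0 runs 2, rem=3, quantum used, demote→Q1. Q0=[] Q1=[P1,P2,P3,P4,P5] Q2=[]
t=10-15: P1@Q1 runs 5, rem=4, quantum used, demote→Q2. Q0=[] Q1=[P2,P3,P4,P5] Q2=[P1]
t=15-17: P2@Q1 runs 2, rem=0, completes. Q0=[] Q1=[P3,P4,P5] Q2=[P1]
t=17-22: P3@Q1 runs 5, rem=0, completes. Q0=[] Q1=[P4,P5] Q2=[P1]
t=22-27: P4@Q1 runs 5, rem=4, quantum used, demote→Q2. Q0=[] Q1=[P5] Q2=[P1,P4]
t=27-30: P5@Q1 runs 3, rem=0, completes. Q0=[] Q1=[] Q2=[P1,P4]
t=30-34: P1@Q2 runs 4, rem=0, completes. Q0=[] Q1=[] Q2=[P4]
t=34-38: P4@Q2 runs 4, rem=0, completes. Q0=[] Q1=[] Q2=[]

Answer: P2,P3,P5,P1,P4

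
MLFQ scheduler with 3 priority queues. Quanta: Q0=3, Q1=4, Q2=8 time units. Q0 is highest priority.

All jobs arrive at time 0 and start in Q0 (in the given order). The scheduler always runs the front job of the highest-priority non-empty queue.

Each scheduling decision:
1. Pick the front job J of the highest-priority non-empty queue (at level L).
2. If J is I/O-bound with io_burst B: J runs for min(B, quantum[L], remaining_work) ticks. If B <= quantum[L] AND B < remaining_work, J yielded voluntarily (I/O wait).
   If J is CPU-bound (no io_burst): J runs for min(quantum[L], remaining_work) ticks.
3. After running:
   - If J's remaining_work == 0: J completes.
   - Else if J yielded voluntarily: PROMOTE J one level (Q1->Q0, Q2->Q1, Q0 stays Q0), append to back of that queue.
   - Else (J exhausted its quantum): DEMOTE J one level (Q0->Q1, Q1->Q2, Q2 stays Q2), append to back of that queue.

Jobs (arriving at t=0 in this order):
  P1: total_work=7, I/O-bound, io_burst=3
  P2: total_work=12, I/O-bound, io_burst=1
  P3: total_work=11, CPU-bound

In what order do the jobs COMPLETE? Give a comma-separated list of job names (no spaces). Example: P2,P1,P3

t=0-3: P1@Q0 runs 3, rem=4, I/O yield, promote→Q0. Q0=[P2,P3,P1] Q1=[] Q2=[]
t=3-4: P2@Q0 runs 1, rem=11, I/O yield, promote→Q0. Q0=[P3,P1,P2] Q1=[] Q2=[]
t=4-7: P3@Q0 runs 3, rem=8, quantum used, demote→Q1. Q0=[P1,P2] Q1=[P3] Q2=[]
t=7-10: P1@Q0 runs 3, rem=1, I/O yield, promote→Q0. Q0=[P2,P1] Q1=[P3] Q2=[]
t=10-11: P2@Q0 runs 1, rem=10, I/O yield, promote→Q0. Q0=[P1,P2] Q1=[P3] Q2=[]
t=11-12: P1@Q0 runs 1, rem=0, completes. Q0=[P2] Q1=[P3] Q2=[]
t=12-13: P2@Q0 runs 1, rem=9, I/O yield, promote→Q0. Q0=[P2] Q1=[P3] Q2=[]
t=13-14: P2@Q0 runs 1, rem=8, I/O yield, promote→Q0. Q0=[P2] Q1=[P3] Q2=[]
t=14-15: P2@Q0 runs 1, rem=7, I/O yield, promote→Q0. Q0=[P2] Q1=[P3] Q2=[]
t=15-16: P2@Q0 runs 1, rem=6, I/O yield, promote→Q0. Q0=[P2] Q1=[P3] Q2=[]
t=16-17: P2@Q0 runs 1, rem=5, I/O yield, promote→Q0. Q0=[P2] Q1=[P3] Q2=[]
t=17-18: P2@Q0 runs 1, rem=4, I/O yield, promote→Q0. Q0=[P2] Q1=[P3] Q2=[]
t=18-19: P2@Q0 runs 1, rem=3, I/O yield, promote→Q0. Q0=[P2] Q1=[P3] Q2=[]
t=19-20: P2@Q0 runs 1, rem=2, I/O yield, promote→Q0. Q0=[P2] Q1=[P3] Q2=[]
t=20-21: P2@Q0 runs 1, rem=1, I/O yield, promote→Q0. Q0=[P2] Q1=[P3] Q2=[]
t=21-22: P2@Q0 runs 1, rem=0, completes. Q0=[] Q1=[P3] Q2=[]
t=22-26: P3@Q1 runs 4, rem=4, quantum used, demote→Q2. Q0=[] Q1=[] Q2=[P3]
t=26-30: P3@Q2 runs 4, rem=0, completes. Q0=[] Q1=[] Q2=[]

Answer: P1,P2,P3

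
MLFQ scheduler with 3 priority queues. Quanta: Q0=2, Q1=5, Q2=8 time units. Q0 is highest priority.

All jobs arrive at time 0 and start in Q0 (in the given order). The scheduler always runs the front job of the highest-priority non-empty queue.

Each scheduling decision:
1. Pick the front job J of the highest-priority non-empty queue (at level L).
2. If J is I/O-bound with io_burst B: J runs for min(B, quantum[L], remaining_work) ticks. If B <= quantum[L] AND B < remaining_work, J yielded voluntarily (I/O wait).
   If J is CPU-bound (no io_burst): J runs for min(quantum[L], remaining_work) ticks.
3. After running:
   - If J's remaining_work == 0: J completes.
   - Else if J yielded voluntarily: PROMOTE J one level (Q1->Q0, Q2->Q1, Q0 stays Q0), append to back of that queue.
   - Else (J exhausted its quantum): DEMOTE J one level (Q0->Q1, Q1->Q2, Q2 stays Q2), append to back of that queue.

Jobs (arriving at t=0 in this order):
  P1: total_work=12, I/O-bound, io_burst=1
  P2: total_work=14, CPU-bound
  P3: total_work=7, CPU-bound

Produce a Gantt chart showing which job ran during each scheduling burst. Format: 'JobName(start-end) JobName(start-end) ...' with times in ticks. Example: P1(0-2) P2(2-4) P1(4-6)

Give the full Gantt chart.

Answer: P1(0-1) P2(1-3) P3(3-5) P1(5-6) P1(6-7) P1(7-8) P1(8-9) P1(9-10) P1(10-11) P1(11-12) P1(12-13) P1(13-14) P1(14-15) P1(15-16) P2(16-21) P3(21-26) P2(26-33)

Derivation:
t=0-1: P1@Q0 runs 1, rem=11, I/O yield, promote→Q0. Q0=[P2,P3,P1] Q1=[] Q2=[]
t=1-3: P2@Q0 runs 2, rem=12, quantum used, demote→Q1. Q0=[P3,P1] Q1=[P2] Q2=[]
t=3-5: P3@Q0 runs 2, rem=5, quantum used, demote→Q1. Q0=[P1] Q1=[P2,P3] Q2=[]
t=5-6: P1@Q0 runs 1, rem=10, I/O yield, promote→Q0. Q0=[P1] Q1=[P2,P3] Q2=[]
t=6-7: P1@Q0 runs 1, rem=9, I/O yield, promote→Q0. Q0=[P1] Q1=[P2,P3] Q2=[]
t=7-8: P1@Q0 runs 1, rem=8, I/O yield, promote→Q0. Q0=[P1] Q1=[P2,P3] Q2=[]
t=8-9: P1@Q0 runs 1, rem=7, I/O yield, promote→Q0. Q0=[P1] Q1=[P2,P3] Q2=[]
t=9-10: P1@Q0 runs 1, rem=6, I/O yield, promote→Q0. Q0=[P1] Q1=[P2,P3] Q2=[]
t=10-11: P1@Q0 runs 1, rem=5, I/O yield, promote→Q0. Q0=[P1] Q1=[P2,P3] Q2=[]
t=11-12: P1@Q0 runs 1, rem=4, I/O yield, promote→Q0. Q0=[P1] Q1=[P2,P3] Q2=[]
t=12-13: P1@Q0 runs 1, rem=3, I/O yield, promote→Q0. Q0=[P1] Q1=[P2,P3] Q2=[]
t=13-14: P1@Q0 runs 1, rem=2, I/O yield, promote→Q0. Q0=[P1] Q1=[P2,P3] Q2=[]
t=14-15: P1@Q0 runs 1, rem=1, I/O yield, promote→Q0. Q0=[P1] Q1=[P2,P3] Q2=[]
t=15-16: P1@Q0 runs 1, rem=0, completes. Q0=[] Q1=[P2,P3] Q2=[]
t=16-21: P2@Q1 runs 5, rem=7, quantum used, demote→Q2. Q0=[] Q1=[P3] Q2=[P2]
t=21-26: P3@Q1 runs 5, rem=0, completes. Q0=[] Q1=[] Q2=[P2]
t=26-33: P2@Q2 runs 7, rem=0, completes. Q0=[] Q1=[] Q2=[]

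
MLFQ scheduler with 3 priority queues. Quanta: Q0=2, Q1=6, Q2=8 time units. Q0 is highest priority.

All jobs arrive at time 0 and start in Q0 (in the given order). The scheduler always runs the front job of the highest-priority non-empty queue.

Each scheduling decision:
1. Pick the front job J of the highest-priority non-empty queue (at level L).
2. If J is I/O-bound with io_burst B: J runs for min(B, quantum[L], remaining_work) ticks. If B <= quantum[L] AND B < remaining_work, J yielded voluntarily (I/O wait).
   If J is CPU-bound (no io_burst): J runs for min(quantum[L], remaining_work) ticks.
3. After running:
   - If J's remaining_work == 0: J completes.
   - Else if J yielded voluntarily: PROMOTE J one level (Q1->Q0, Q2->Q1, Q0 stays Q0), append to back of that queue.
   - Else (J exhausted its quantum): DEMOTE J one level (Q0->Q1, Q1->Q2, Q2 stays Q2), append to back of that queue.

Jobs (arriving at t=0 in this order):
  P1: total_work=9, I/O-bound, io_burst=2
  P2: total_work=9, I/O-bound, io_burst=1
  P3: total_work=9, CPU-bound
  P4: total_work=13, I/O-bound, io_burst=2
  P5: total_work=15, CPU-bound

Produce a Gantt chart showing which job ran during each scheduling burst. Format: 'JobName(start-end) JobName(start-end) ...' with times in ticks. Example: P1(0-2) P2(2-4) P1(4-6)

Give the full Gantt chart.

Answer: P1(0-2) P2(2-3) P3(3-5) P4(5-7) P5(7-9) P1(9-11) P2(11-12) P4(12-14) P1(14-16) P2(16-17) P4(17-19) P1(19-21) P2(21-22) P4(22-24) P1(24-25) P2(25-26) P4(26-28) P2(28-29) P4(29-31) P2(31-32) P4(32-33) P2(33-34) P2(34-35) P3(35-41) P5(41-47) P3(47-48) P5(48-55)

Derivation:
t=0-2: P1@Q0 runs 2, rem=7, I/O yield, promote→Q0. Q0=[P2,P3,P4,P5,P1] Q1=[] Q2=[]
t=2-3: P2@Q0 runs 1, rem=8, I/O yield, promote→Q0. Q0=[P3,P4,P5,P1,P2] Q1=[] Q2=[]
t=3-5: P3@Q0 runs 2, rem=7, quantum used, demote→Q1. Q0=[P4,P5,P1,P2] Q1=[P3] Q2=[]
t=5-7: P4@Q0 runs 2, rem=11, I/O yield, promote→Q0. Q0=[P5,P1,P2,P4] Q1=[P3] Q2=[]
t=7-9: P5@Q0 runs 2, rem=13, quantum used, demote→Q1. Q0=[P1,P2,P4] Q1=[P3,P5] Q2=[]
t=9-11: P1@Q0 runs 2, rem=5, I/O yield, promote→Q0. Q0=[P2,P4,P1] Q1=[P3,P5] Q2=[]
t=11-12: P2@Q0 runs 1, rem=7, I/O yield, promote→Q0. Q0=[P4,P1,P2] Q1=[P3,P5] Q2=[]
t=12-14: P4@Q0 runs 2, rem=9, I/O yield, promote→Q0. Q0=[P1,P2,P4] Q1=[P3,P5] Q2=[]
t=14-16: P1@Q0 runs 2, rem=3, I/O yield, promote→Q0. Q0=[P2,P4,P1] Q1=[P3,P5] Q2=[]
t=16-17: P2@Q0 runs 1, rem=6, I/O yield, promote→Q0. Q0=[P4,P1,P2] Q1=[P3,P5] Q2=[]
t=17-19: P4@Q0 runs 2, rem=7, I/O yield, promote→Q0. Q0=[P1,P2,P4] Q1=[P3,P5] Q2=[]
t=19-21: P1@Q0 runs 2, rem=1, I/O yield, promote→Q0. Q0=[P2,P4,P1] Q1=[P3,P5] Q2=[]
t=21-22: P2@Q0 runs 1, rem=5, I/O yield, promote→Q0. Q0=[P4,P1,P2] Q1=[P3,P5] Q2=[]
t=22-24: P4@Q0 runs 2, rem=5, I/O yield, promote→Q0. Q0=[P1,P2,P4] Q1=[P3,P5] Q2=[]
t=24-25: P1@Q0 runs 1, rem=0, completes. Q0=[P2,P4] Q1=[P3,P5] Q2=[]
t=25-26: P2@Q0 runs 1, rem=4, I/O yield, promote→Q0. Q0=[P4,P2] Q1=[P3,P5] Q2=[]
t=26-28: P4@Q0 runs 2, rem=3, I/O yield, promote→Q0. Q0=[P2,P4] Q1=[P3,P5] Q2=[]
t=28-29: P2@Q0 runs 1, rem=3, I/O yield, promote→Q0. Q0=[P4,P2] Q1=[P3,P5] Q2=[]
t=29-31: P4@Q0 runs 2, rem=1, I/O yield, promote→Q0. Q0=[P2,P4] Q1=[P3,P5] Q2=[]
t=31-32: P2@Q0 runs 1, rem=2, I/O yield, promote→Q0. Q0=[P4,P2] Q1=[P3,P5] Q2=[]
t=32-33: P4@Q0 runs 1, rem=0, completes. Q0=[P2] Q1=[P3,P5] Q2=[]
t=33-34: P2@Q0 runs 1, rem=1, I/O yield, promote→Q0. Q0=[P2] Q1=[P3,P5] Q2=[]
t=34-35: P2@Q0 runs 1, rem=0, completes. Q0=[] Q1=[P3,P5] Q2=[]
t=35-41: P3@Q1 runs 6, rem=1, quantum used, demote→Q2. Q0=[] Q1=[P5] Q2=[P3]
t=41-47: P5@Q1 runs 6, rem=7, quantum used, demote→Q2. Q0=[] Q1=[] Q2=[P3,P5]
t=47-48: P3@Q2 runs 1, rem=0, completes. Q0=[] Q1=[] Q2=[P5]
t=48-55: P5@Q2 runs 7, rem=0, completes. Q0=[] Q1=[] Q2=[]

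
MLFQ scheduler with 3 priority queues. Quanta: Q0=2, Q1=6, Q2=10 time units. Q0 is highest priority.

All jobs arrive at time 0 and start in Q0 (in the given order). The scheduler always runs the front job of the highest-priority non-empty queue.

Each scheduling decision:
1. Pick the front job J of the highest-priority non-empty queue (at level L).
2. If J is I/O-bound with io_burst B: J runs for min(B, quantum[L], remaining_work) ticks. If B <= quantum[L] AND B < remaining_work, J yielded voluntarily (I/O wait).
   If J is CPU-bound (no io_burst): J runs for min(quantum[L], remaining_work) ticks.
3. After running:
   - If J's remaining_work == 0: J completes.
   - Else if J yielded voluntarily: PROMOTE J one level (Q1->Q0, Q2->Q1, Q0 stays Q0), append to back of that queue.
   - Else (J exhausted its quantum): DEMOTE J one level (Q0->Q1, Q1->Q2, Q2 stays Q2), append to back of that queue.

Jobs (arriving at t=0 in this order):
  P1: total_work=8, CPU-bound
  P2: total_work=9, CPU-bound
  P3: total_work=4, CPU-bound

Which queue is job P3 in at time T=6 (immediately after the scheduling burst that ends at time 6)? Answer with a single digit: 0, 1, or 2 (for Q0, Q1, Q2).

t=0-2: P1@Q0 runs 2, rem=6, quantum used, demote→Q1. Q0=[P2,P3] Q1=[P1] Q2=[]
t=2-4: P2@Q0 runs 2, rem=7, quantum used, demote→Q1. Q0=[P3] Q1=[P1,P2] Q2=[]
t=4-6: P3@Q0 runs 2, rem=2, quantum used, demote→Q1. Q0=[] Q1=[P1,P2,P3] Q2=[]
t=6-12: P1@Q1 runs 6, rem=0, completes. Q0=[] Q1=[P2,P3] Q2=[]
t=12-18: P2@Q1 runs 6, rem=1, quantum used, demote→Q2. Q0=[] Q1=[P3] Q2=[P2]
t=18-20: P3@Q1 runs 2, rem=0, completes. Q0=[] Q1=[] Q2=[P2]
t=20-21: P2@Q2 runs 1, rem=0, completes. Q0=[] Q1=[] Q2=[]

Answer: 1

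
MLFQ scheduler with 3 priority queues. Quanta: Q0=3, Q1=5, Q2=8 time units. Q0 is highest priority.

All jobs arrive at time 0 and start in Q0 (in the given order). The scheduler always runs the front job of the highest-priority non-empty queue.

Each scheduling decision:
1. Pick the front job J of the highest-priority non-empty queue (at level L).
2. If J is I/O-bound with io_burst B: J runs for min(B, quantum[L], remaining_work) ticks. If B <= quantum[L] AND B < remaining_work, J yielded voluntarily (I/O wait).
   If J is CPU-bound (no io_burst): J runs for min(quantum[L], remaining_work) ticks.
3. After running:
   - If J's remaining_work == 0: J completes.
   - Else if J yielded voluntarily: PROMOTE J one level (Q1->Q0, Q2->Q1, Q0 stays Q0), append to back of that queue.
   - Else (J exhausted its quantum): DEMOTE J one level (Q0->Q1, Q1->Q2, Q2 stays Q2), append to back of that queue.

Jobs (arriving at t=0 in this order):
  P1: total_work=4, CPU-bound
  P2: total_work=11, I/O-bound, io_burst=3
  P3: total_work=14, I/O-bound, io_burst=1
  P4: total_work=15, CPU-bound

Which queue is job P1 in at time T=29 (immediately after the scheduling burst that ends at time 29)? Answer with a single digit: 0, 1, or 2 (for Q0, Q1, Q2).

Answer: 1

Derivation:
t=0-3: P1@Q0 runs 3, rem=1, quantum used, demote→Q1. Q0=[P2,P3,P4] Q1=[P1] Q2=[]
t=3-6: P2@Q0 runs 3, rem=8, I/O yield, promote→Q0. Q0=[P3,P4,P2] Q1=[P1] Q2=[]
t=6-7: P3@Q0 runs 1, rem=13, I/O yield, promote→Q0. Q0=[P4,P2,P3] Q1=[P1] Q2=[]
t=7-10: P4@Q0 runs 3, rem=12, quantum used, demote→Q1. Q0=[P2,P3] Q1=[P1,P4] Q2=[]
t=10-13: P2@Q0 runs 3, rem=5, I/O yield, promote→Q0. Q0=[P3,P2] Q1=[P1,P4] Q2=[]
t=13-14: P3@Q0 runs 1, rem=12, I/O yield, promote→Q0. Q0=[P2,P3] Q1=[P1,P4] Q2=[]
t=14-17: P2@Q0 runs 3, rem=2, I/O yield, promote→Q0. Q0=[P3,P2] Q1=[P1,P4] Q2=[]
t=17-18: P3@Q0 runs 1, rem=11, I/O yield, promote→Q0. Q0=[P2,P3] Q1=[P1,P4] Q2=[]
t=18-20: P2@Q0 runs 2, rem=0, completes. Q0=[P3] Q1=[P1,P4] Q2=[]
t=20-21: P3@Q0 runs 1, rem=10, I/O yield, promote→Q0. Q0=[P3] Q1=[P1,P4] Q2=[]
t=21-22: P3@Q0 runs 1, rem=9, I/O yield, promote→Q0. Q0=[P3] Q1=[P1,P4] Q2=[]
t=22-23: P3@Q0 runs 1, rem=8, I/O yield, promote→Q0. Q0=[P3] Q1=[P1,P4] Q2=[]
t=23-24: P3@Q0 runs 1, rem=7, I/O yield, promote→Q0. Q0=[P3] Q1=[P1,P4] Q2=[]
t=24-25: P3@Q0 runs 1, rem=6, I/O yield, promote→Q0. Q0=[P3] Q1=[P1,P4] Q2=[]
t=25-26: P3@Q0 runs 1, rem=5, I/O yield, promote→Q0. Q0=[P3] Q1=[P1,P4] Q2=[]
t=26-27: P3@Q0 runs 1, rem=4, I/O yield, promote→Q0. Q0=[P3] Q1=[P1,P4] Q2=[]
t=27-28: P3@Q0 runs 1, rem=3, I/O yield, promote→Q0. Q0=[P3] Q1=[P1,P4] Q2=[]
t=28-29: P3@Q0 runs 1, rem=2, I/O yield, promote→Q0. Q0=[P3] Q1=[P1,P4] Q2=[]
t=29-30: P3@Q0 runs 1, rem=1, I/O yield, promote→Q0. Q0=[P3] Q1=[P1,P4] Q2=[]
t=30-31: P3@Q0 runs 1, rem=0, completes. Q0=[] Q1=[P1,P4] Q2=[]
t=31-32: P1@Q1 runs 1, rem=0, completes. Q0=[] Q1=[P4] Q2=[]
t=32-37: P4@Q1 runs 5, rem=7, quantum used, demote→Q2. Q0=[] Q1=[] Q2=[P4]
t=37-44: P4@Q2 runs 7, rem=0, completes. Q0=[] Q1=[] Q2=[]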